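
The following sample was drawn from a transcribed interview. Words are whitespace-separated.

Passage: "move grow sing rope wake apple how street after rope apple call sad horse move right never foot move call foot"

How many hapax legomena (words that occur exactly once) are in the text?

10

Frequencies: move:3, rope:2, apple:2, call:2, foot:2, grow:1, sing:1, wake:1, how:1, street:1, after:1, sad:1, horse:1, right:1, never:1
Hapax (freq=1): after, grow, horse, how, never, right, sad, sing, street, wake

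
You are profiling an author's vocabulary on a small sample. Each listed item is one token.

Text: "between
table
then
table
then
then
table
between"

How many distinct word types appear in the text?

3

Distinct types: {between, table, then}
V = 3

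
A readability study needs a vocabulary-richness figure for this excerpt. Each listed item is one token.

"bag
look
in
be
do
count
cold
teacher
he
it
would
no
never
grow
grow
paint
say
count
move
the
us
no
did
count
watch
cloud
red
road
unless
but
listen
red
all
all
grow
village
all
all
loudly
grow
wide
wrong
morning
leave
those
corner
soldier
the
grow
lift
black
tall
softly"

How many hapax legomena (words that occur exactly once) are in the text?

35

Frequencies: grow:5, all:4, count:3, no:2, the:2, red:2, bag:1, look:1, in:1, be:1, do:1, cold:1, teacher:1, he:1, it:1, would:1, never:1, paint:1, say:1, move:1, … (21 more, each freq 1)
Hapax (freq=1): bag, be, black, but, cloud, cold, corner, did, do, he, in, it, leave, lift, listen, look, loudly, morning, move, never, paint, road, say, softly, soldier, tall, teacher, those, unless, us, village, watch, wide, would, wrong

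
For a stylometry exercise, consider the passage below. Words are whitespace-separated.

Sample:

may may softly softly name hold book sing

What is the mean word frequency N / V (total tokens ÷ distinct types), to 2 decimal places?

N = 8 tokens, V = 6 types.
Mean frequency = N / V = 8 / 6 = 1.33

1.33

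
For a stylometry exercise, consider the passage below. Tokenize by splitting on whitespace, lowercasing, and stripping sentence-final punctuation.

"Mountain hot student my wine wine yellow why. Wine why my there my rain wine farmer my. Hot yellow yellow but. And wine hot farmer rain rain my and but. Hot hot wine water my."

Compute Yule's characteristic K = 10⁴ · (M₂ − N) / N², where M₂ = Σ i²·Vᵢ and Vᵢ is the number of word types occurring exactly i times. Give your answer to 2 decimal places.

816.33

Frequencies: my:6, wine:6, hot:5, yellow:3, rain:3, why:2, farmer:2, but:2, and:2, mountain:1, student:1, there:1, water:1
N = 35. Frequency spectrum: V_1=4, V_2=4, V_3=2, V_5=1, V_6=2
M₂ = 1²·4 + 2²·4 + 3²·2 + 5²·1 + 6²·2 = 135
K = 10000 × (135 − 35) / 35² = 816.33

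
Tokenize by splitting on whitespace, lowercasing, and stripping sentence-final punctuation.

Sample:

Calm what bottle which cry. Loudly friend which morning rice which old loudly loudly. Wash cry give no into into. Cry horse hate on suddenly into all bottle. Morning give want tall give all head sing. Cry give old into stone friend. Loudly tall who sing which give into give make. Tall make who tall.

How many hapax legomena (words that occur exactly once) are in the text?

Frequencies: give:6, into:5, which:4, cry:4, loudly:4, tall:4, bottle:2, friend:2, morning:2, old:2, all:2, sing:2, who:2, make:2, calm:1, what:1, rice:1, wash:1, no:1, horse:1, … (6 more, each freq 1)
Hapax (freq=1): calm, hate, head, horse, no, on, rice, stone, suddenly, want, wash, what

12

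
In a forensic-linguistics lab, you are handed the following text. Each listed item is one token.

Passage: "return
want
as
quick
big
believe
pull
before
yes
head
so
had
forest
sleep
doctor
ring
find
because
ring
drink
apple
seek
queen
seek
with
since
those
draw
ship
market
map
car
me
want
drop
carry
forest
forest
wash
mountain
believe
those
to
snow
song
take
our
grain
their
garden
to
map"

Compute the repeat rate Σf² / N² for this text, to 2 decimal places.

Frequencies: forest:3, want:2, believe:2, ring:2, seek:2, those:2, map:2, to:2, return:1, as:1, quick:1, big:1, pull:1, before:1, yes:1, head:1, so:1, had:1, sleep:1, doctor:1, … (23 more, each freq 1)
Σf² = 72; N² = 2704
Repeat rate = 72 / 2704 = 0.03

0.03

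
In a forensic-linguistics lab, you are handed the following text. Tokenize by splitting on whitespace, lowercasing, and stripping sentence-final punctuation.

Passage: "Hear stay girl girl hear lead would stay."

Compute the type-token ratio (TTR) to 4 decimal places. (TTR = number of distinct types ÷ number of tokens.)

0.6250

N = 8 tokens, V = 5 types.
TTR = V / N = 5 / 8 = 0.6250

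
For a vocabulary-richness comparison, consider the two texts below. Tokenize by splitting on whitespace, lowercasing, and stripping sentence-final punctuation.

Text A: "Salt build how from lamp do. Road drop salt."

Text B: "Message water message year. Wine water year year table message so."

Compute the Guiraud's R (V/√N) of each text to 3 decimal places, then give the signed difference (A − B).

0.858

A: V=8, N=9, R=2.667
B: V=6, N=11, R=1.809
Difference = 2.667 − 1.809 = 0.858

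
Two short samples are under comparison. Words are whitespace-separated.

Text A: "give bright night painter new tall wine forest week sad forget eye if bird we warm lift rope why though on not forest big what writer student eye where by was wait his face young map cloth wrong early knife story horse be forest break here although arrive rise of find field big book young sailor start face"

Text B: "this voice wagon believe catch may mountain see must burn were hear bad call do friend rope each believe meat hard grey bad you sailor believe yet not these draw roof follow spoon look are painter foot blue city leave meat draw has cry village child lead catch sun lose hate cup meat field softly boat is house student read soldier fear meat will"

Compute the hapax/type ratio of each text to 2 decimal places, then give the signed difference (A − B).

A: hapax=47, V=52, ratio=0.90
B: hapax=51, V=56, ratio=0.91
Difference = 0.90 − 0.91 = -0.01

-0.01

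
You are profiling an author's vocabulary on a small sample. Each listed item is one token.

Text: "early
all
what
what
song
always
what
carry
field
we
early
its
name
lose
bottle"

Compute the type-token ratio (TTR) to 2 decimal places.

0.80

N = 15 tokens, V = 12 types.
TTR = V / N = 12 / 15 = 0.80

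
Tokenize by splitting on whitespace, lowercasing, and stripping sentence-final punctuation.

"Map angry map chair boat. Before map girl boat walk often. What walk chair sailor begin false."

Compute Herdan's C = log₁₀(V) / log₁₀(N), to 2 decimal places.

0.88

N = 17, V = 12.
log₁₀(V) = 1.079181, log₁₀(N) = 1.230449
C = 1.079181 / 1.230449 = 0.88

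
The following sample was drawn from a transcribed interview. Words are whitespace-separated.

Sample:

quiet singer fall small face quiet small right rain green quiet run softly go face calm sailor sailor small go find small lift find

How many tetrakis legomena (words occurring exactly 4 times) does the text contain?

1

Frequencies: small:4, quiet:3, face:2, go:2, sailor:2, find:2, singer:1, fall:1, right:1, rain:1, green:1, run:1, softly:1, calm:1, lift:1
Words with frequency 4: small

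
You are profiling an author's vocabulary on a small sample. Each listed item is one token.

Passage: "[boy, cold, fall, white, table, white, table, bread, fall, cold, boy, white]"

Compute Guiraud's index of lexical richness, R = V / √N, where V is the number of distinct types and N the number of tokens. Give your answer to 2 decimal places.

1.73

N = 12, V = 6.
√N = 3.464102
R = 6 / 3.464102 = 1.73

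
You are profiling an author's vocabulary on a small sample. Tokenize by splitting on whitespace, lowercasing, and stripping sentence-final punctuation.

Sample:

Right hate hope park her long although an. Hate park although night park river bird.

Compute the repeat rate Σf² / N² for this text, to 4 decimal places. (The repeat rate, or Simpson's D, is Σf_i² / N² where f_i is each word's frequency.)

Frequencies: park:3, hate:2, although:2, right:1, hope:1, her:1, long:1, an:1, night:1, river:1, bird:1
Σf² = 25; N² = 225
Repeat rate = 25 / 225 = 0.1111

0.1111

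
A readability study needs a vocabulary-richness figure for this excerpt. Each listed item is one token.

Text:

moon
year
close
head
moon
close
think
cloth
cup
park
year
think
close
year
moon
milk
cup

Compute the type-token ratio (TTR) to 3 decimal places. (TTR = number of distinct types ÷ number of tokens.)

N = 17 tokens, V = 9 types.
TTR = V / N = 9 / 17 = 0.529

0.529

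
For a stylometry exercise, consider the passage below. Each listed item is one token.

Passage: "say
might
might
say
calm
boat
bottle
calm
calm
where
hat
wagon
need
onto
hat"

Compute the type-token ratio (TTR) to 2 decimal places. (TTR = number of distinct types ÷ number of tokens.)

0.67

N = 15 tokens, V = 10 types.
TTR = V / N = 10 / 15 = 0.67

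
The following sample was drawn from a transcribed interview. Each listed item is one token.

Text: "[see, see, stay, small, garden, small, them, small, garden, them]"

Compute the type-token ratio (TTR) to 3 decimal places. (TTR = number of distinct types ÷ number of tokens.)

N = 10 tokens, V = 5 types.
TTR = V / N = 5 / 10 = 0.500

0.500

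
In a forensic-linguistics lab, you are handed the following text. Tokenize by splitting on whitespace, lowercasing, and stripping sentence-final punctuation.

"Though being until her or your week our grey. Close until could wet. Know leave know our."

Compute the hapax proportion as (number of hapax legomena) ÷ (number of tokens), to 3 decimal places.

Frequencies: until:2, our:2, know:2, though:1, being:1, her:1, or:1, your:1, week:1, grey:1, close:1, could:1, wet:1, leave:1
Hapax count = 11; token count = 17.
Ratio = 11 / 17 = 0.647

0.647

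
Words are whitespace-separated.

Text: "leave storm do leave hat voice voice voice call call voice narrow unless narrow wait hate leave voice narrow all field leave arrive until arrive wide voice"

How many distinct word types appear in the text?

Distinct types: {all, arrive, call, do, field, hat, hate, leave, narrow, storm, unless, until, voice, wait, wide}
V = 15

15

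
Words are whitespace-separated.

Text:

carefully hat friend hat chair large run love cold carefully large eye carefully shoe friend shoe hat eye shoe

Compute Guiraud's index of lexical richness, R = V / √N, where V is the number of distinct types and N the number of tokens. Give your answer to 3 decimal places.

2.294

N = 19, V = 10.
√N = 4.358899
R = 10 / 4.358899 = 2.294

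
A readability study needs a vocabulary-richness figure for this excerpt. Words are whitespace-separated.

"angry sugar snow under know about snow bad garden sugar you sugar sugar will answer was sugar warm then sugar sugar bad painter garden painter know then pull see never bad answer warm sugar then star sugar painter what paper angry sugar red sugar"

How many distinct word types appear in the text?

22

Distinct types: {about, angry, answer, bad, garden, know, never, painter, paper, pull, red, see, snow, star, sugar, then, under, warm, was, what, will, you}
V = 22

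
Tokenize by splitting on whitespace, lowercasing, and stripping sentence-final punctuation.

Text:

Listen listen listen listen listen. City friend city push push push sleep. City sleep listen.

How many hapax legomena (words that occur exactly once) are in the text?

1

Frequencies: listen:6, city:3, push:3, sleep:2, friend:1
Hapax (freq=1): friend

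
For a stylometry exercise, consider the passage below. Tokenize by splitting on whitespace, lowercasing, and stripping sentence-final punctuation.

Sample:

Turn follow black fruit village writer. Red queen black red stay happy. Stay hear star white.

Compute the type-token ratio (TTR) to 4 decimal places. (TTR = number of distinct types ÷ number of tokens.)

0.8125

N = 16 tokens, V = 13 types.
TTR = V / N = 13 / 16 = 0.8125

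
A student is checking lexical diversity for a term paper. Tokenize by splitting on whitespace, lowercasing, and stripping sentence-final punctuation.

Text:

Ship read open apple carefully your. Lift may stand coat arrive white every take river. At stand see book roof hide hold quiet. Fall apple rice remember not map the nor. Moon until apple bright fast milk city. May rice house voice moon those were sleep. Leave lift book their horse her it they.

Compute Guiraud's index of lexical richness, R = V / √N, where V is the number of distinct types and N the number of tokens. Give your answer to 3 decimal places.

6.260

N = 54, V = 46.
√N = 7.348469
R = 46 / 7.348469 = 6.260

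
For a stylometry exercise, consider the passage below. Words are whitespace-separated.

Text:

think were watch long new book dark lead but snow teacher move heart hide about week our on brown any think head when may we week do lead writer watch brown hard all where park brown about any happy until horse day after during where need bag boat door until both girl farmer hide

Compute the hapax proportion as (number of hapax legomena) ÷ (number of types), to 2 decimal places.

0.77

Frequencies: brown:3, think:2, watch:2, lead:2, hide:2, about:2, week:2, any:2, where:2, until:2, were:1, long:1, new:1, book:1, dark:1, but:1, snow:1, teacher:1, move:1, heart:1, … (23 more, each freq 1)
Hapax count = 33; type count = 43.
Ratio = 33 / 43 = 0.77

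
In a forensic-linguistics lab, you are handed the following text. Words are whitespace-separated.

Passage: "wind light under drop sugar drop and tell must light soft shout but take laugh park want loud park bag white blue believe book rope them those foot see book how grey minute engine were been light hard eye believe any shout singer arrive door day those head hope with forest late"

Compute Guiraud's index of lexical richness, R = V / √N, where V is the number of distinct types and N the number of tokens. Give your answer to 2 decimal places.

6.10

N = 52, V = 44.
√N = 7.211103
R = 44 / 7.211103 = 6.10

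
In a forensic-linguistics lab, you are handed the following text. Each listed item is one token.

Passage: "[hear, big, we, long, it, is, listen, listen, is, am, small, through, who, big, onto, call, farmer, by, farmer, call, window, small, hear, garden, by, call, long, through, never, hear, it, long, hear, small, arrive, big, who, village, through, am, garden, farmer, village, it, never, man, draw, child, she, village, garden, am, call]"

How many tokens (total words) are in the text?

53

Tokens: hear, big, we, long, it, is, listen, listen, is, am, small, through, who, big, onto, call, farmer, by, farmer, call, window, small, hear, garden, by, call, long, through, never, hear, it, long, hear, small, arrive, big, who, village, through, am, garden, farmer, village, it, never, man, draw, child, she, village, garden, am, call
N = 53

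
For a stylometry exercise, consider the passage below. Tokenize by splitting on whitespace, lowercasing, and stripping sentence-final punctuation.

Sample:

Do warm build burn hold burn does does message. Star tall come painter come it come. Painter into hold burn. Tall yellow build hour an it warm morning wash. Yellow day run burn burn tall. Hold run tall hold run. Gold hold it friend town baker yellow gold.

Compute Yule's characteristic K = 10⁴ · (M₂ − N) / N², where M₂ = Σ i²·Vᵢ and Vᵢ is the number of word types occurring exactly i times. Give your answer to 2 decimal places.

Frequencies: burn:5, hold:5, tall:4, come:3, it:3, yellow:3, run:3, warm:2, build:2, does:2, painter:2, gold:2, do:1, message:1, star:1, into:1, hour:1, an:1, morning:1, wash:1, … (4 more, each freq 1)
N = 48. Frequency spectrum: V_1=12, V_2=5, V_3=4, V_4=1, V_5=2
M₂ = 1²·12 + 2²·5 + 3²·4 + 4²·1 + 5²·2 = 134
K = 10000 × (134 − 48) / 48² = 373.26

373.26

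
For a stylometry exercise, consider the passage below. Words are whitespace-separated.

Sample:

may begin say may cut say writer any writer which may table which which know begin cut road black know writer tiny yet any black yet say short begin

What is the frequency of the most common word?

Frequencies: may:3, begin:3, say:3, writer:3, which:3, cut:2, any:2, know:2, black:2, yet:2, table:1, road:1, tiny:1, short:1
Most common: 'may' with frequency 3.

3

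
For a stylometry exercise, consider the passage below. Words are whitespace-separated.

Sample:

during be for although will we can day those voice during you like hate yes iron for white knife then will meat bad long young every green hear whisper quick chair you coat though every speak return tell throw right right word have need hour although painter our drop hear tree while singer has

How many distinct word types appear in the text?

Distinct types: {although, bad, be, can, chair, coat, day, drop, during, every, for, green, has, hate, have, hear, hour, iron, knife, like, long, meat, need, our, painter, quick, return, right, singer, speak, tell, then, those, though, throw, tree, voice, we, while, whisper, white, will, word, yes, you, young}
V = 46

46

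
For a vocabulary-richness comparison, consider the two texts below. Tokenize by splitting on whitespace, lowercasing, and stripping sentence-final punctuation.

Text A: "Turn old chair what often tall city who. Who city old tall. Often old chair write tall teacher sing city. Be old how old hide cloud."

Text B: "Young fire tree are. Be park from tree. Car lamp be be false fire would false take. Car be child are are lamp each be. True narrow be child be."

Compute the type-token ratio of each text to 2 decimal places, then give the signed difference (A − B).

0.05

TTR(A) = 15/26 = 0.58
TTR(B) = 16/30 = 0.53
Difference = 0.58 − 0.53 = 0.05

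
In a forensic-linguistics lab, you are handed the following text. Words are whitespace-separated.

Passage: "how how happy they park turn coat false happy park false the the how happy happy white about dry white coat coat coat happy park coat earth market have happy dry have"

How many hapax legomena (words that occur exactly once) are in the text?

Frequencies: happy:6, coat:5, how:3, park:3, false:2, the:2, white:2, dry:2, have:2, they:1, turn:1, about:1, earth:1, market:1
Hapax (freq=1): about, earth, market, they, turn

5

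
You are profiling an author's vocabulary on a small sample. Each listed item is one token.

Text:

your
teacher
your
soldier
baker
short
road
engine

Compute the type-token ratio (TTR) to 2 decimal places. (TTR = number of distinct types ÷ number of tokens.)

0.88

N = 8 tokens, V = 7 types.
TTR = V / N = 7 / 8 = 0.88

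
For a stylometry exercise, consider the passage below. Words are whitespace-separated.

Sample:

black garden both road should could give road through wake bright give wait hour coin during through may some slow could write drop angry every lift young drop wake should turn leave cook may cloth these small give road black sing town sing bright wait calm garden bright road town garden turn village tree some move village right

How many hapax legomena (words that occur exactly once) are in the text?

19

Frequencies: road:4, garden:3, give:3, bright:3, black:2, should:2, could:2, through:2, wake:2, wait:2, may:2, some:2, drop:2, turn:2, sing:2, town:2, village:2, both:1, hour:1, coin:1, … (16 more, each freq 1)
Hapax (freq=1): angry, both, calm, cloth, coin, cook, during, every, hour, leave, lift, move, right, slow, small, these, tree, write, young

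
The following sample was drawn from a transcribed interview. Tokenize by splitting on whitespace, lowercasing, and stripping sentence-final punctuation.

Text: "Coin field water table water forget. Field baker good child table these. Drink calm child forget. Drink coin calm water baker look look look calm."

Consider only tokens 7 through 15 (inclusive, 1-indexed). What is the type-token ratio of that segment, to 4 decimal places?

Segment tokens 7–15: field, baker, good, child, table, these, drink, calm, child
Segment N = 9, segment V = 8.
TTR = 8 / 9 = 0.8889

0.8889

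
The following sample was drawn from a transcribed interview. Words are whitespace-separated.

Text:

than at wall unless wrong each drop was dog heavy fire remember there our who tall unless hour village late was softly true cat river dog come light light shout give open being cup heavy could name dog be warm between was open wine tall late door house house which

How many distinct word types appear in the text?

39

Distinct types: {at, be, being, between, cat, come, could, cup, dog, door, drop, each, fire, give, heavy, hour, house, late, light, name, open, our, remember, river, shout, softly, tall, than, there, true, unless, village, wall, warm, was, which, who, wine, wrong}
V = 39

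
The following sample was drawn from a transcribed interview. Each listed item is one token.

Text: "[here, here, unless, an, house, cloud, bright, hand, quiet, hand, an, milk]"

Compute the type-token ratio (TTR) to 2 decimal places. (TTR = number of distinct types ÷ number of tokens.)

N = 12 tokens, V = 9 types.
TTR = V / N = 9 / 12 = 0.75

0.75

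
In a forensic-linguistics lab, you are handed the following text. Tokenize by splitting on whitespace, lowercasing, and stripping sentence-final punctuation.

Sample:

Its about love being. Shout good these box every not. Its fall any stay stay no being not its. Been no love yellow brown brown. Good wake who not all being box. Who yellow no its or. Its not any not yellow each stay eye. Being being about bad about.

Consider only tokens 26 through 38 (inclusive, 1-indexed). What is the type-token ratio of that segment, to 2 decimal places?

Segment tokens 26–38: good, wake, who, not, all, being, box, who, yellow, no, its, or, its
Segment N = 13, segment V = 11.
TTR = 11 / 13 = 0.85

0.85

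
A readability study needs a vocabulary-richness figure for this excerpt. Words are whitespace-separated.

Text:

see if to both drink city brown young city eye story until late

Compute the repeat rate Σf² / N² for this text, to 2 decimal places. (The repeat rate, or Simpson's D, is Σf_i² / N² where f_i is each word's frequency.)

Frequencies: city:2, see:1, if:1, to:1, both:1, drink:1, brown:1, young:1, eye:1, story:1, until:1, late:1
Σf² = 15; N² = 169
Repeat rate = 15 / 169 = 0.09

0.09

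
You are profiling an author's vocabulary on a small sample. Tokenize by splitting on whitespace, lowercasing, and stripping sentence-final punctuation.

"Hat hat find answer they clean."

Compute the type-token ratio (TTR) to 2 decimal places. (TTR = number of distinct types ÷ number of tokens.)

0.83

N = 6 tokens, V = 5 types.
TTR = V / N = 5 / 6 = 0.83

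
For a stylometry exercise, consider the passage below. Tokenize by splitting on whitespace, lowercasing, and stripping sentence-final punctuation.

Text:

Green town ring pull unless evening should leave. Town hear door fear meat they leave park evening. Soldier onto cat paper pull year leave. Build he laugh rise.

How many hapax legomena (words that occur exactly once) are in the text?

19

Frequencies: leave:3, town:2, pull:2, evening:2, green:1, ring:1, unless:1, should:1, hear:1, door:1, fear:1, meat:1, they:1, park:1, soldier:1, onto:1, cat:1, paper:1, year:1, build:1, … (3 more, each freq 1)
Hapax (freq=1): build, cat, door, fear, green, he, hear, laugh, meat, onto, paper, park, ring, rise, should, soldier, they, unless, year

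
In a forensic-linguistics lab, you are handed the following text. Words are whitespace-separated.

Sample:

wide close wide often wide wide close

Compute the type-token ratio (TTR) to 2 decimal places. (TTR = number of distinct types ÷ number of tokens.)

N = 7 tokens, V = 3 types.
TTR = V / N = 3 / 7 = 0.43

0.43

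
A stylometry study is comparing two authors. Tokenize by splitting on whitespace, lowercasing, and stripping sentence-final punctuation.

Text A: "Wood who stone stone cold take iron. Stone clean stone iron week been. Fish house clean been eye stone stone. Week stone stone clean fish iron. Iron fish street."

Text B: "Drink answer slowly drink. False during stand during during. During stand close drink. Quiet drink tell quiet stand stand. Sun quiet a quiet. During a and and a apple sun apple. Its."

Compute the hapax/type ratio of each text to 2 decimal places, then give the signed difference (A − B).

0.11

A: hapax=7, V=13, ratio=0.54
B: hapax=6, V=14, ratio=0.43
Difference = 0.54 − 0.43 = 0.11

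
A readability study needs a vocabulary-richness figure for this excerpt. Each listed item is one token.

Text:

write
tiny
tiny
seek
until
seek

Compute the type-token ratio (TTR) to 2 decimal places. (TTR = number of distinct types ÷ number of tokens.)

0.67

N = 6 tokens, V = 4 types.
TTR = V / N = 4 / 6 = 0.67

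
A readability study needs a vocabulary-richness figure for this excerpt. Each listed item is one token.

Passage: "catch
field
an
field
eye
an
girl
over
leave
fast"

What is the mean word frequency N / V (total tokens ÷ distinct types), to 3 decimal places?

N = 10 tokens, V = 8 types.
Mean frequency = N / V = 10 / 8 = 1.250

1.250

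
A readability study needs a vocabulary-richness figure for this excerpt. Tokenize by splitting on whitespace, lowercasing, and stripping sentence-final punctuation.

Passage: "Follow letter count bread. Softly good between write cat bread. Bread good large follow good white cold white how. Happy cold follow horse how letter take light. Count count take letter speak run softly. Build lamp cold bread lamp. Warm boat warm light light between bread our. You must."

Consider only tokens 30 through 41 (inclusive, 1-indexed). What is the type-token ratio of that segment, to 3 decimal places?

0.917

Segment tokens 30–41: take, letter, speak, run, softly, build, lamp, cold, bread, lamp, warm, boat
Segment N = 12, segment V = 11.
TTR = 11 / 12 = 0.917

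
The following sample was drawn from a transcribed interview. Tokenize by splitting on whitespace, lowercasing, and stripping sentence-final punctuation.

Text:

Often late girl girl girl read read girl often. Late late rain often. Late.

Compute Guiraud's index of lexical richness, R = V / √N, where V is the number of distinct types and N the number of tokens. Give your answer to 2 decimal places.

N = 14, V = 5.
√N = 3.741657
R = 5 / 3.741657 = 1.34

1.34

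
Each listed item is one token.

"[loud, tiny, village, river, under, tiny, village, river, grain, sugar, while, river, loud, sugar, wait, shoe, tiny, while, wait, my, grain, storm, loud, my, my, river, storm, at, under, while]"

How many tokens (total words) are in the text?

Tokens: loud, tiny, village, river, under, tiny, village, river, grain, sugar, while, river, loud, sugar, wait, shoe, tiny, while, wait, my, grain, storm, loud, my, my, river, storm, at, under, while
N = 30

30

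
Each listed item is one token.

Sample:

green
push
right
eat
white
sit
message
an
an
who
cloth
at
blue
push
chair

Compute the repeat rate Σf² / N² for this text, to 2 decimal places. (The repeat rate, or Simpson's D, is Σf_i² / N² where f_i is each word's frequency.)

0.08

Frequencies: push:2, an:2, green:1, right:1, eat:1, white:1, sit:1, message:1, who:1, cloth:1, at:1, blue:1, chair:1
Σf² = 19; N² = 225
Repeat rate = 19 / 225 = 0.08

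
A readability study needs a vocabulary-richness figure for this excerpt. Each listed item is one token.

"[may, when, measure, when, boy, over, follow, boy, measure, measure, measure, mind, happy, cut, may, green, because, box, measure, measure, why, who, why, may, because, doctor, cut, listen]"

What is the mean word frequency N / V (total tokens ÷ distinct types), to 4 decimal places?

1.7500

N = 28 tokens, V = 16 types.
Mean frequency = N / V = 28 / 16 = 1.7500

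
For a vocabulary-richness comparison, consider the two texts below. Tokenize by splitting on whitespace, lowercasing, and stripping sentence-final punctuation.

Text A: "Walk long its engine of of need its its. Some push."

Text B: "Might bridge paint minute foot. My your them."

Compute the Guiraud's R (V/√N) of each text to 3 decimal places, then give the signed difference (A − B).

A: V=8, N=11, R=2.412
B: V=8, N=8, R=2.828
Difference = 2.412 − 2.828 = -0.416

-0.416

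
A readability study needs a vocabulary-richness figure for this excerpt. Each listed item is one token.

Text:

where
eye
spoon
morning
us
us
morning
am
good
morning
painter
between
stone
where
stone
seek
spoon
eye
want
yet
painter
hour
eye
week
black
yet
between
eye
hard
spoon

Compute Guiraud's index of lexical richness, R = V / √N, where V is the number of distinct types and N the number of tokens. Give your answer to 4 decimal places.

N = 30, V = 17.
√N = 5.477226
R = 17 / 5.477226 = 3.1038

3.1038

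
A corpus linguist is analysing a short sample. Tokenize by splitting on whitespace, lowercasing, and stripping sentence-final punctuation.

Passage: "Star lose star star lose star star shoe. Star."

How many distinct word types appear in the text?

3

Distinct types: {lose, shoe, star}
V = 3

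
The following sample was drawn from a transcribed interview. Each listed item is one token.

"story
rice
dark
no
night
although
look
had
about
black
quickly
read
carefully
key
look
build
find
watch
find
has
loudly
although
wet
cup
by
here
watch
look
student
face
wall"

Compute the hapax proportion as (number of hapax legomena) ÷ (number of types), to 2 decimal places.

Frequencies: look:3, although:2, find:2, watch:2, story:1, rice:1, dark:1, no:1, night:1, had:1, about:1, black:1, quickly:1, read:1, carefully:1, key:1, build:1, has:1, loudly:1, wet:1, … (6 more, each freq 1)
Hapax count = 22; type count = 26.
Ratio = 22 / 26 = 0.85

0.85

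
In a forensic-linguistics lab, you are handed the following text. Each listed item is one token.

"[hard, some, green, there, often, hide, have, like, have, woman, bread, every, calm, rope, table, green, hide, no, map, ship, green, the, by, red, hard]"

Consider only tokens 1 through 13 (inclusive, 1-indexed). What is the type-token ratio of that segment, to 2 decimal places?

0.92

Segment tokens 1–13: hard, some, green, there, often, hide, have, like, have, woman, bread, every, calm
Segment N = 13, segment V = 12.
TTR = 12 / 13 = 0.92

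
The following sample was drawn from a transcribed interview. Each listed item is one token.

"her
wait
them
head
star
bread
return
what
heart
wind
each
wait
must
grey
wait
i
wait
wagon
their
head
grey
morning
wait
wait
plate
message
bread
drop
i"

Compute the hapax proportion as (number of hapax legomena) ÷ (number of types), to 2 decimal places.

Frequencies: wait:6, head:2, bread:2, grey:2, i:2, her:1, them:1, star:1, return:1, what:1, heart:1, wind:1, each:1, must:1, wagon:1, their:1, morning:1, plate:1, message:1, drop:1
Hapax count = 15; type count = 20.
Ratio = 15 / 20 = 0.75

0.75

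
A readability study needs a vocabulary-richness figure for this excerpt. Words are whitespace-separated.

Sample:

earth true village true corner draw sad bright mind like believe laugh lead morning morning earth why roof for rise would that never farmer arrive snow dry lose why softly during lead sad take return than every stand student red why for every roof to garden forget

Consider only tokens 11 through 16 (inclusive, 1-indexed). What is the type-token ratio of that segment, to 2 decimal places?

Segment tokens 11–16: believe, laugh, lead, morning, morning, earth
Segment N = 6, segment V = 5.
TTR = 5 / 6 = 0.83

0.83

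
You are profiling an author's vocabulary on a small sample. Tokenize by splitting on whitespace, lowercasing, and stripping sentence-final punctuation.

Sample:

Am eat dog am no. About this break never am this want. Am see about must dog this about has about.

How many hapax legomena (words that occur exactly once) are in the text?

Frequencies: am:4, about:4, this:3, dog:2, eat:1, no:1, break:1, never:1, want:1, see:1, must:1, has:1
Hapax (freq=1): break, eat, has, must, never, no, see, want

8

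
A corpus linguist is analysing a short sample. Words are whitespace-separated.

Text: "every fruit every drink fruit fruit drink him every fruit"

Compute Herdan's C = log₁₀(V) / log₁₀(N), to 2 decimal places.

0.60

N = 10, V = 4.
log₁₀(V) = 0.602060, log₁₀(N) = 1.000000
C = 0.602060 / 1.000000 = 0.60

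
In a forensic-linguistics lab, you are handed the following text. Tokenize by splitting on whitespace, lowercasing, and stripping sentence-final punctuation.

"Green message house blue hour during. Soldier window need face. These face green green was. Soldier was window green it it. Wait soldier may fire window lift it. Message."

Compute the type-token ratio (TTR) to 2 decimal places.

N = 29 tokens, V = 17 types.
TTR = V / N = 17 / 29 = 0.59

0.59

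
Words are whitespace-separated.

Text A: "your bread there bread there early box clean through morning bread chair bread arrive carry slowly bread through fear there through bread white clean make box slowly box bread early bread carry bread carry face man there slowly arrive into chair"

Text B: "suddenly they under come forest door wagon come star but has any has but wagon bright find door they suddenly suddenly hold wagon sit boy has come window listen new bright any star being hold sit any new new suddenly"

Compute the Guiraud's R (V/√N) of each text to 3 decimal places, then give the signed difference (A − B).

A: V=18, N=41, R=2.811
B: V=20, N=40, R=3.162
Difference = 2.811 − 3.162 = -0.351

-0.351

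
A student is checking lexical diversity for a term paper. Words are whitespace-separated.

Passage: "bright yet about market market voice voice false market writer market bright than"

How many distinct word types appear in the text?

8

Distinct types: {about, bright, false, market, than, voice, writer, yet}
V = 8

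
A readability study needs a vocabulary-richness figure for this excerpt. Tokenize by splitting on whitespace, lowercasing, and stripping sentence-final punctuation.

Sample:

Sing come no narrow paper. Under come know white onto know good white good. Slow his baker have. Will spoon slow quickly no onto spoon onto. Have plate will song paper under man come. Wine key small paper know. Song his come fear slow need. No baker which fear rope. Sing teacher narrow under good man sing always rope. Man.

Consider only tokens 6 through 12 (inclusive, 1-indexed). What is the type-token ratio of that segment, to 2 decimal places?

Segment tokens 6–12: under, come, know, white, onto, know, good
Segment N = 7, segment V = 6.
TTR = 6 / 7 = 0.86

0.86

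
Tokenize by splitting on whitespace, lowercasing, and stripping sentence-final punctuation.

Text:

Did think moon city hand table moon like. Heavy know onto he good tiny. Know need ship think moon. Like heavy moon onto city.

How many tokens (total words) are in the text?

Tokens: did, think, moon, city, hand, table, moon, like, heavy, know, onto, he, good, tiny, know, need, ship, think, moon, like, heavy, moon, onto, city
N = 24

24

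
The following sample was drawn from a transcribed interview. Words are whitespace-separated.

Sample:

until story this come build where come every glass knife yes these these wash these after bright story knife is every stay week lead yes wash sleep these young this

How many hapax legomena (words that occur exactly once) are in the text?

12

Frequencies: these:4, story:2, this:2, come:2, every:2, knife:2, yes:2, wash:2, until:1, build:1, where:1, glass:1, after:1, bright:1, is:1, stay:1, week:1, lead:1, sleep:1, young:1
Hapax (freq=1): after, bright, build, glass, is, lead, sleep, stay, until, week, where, young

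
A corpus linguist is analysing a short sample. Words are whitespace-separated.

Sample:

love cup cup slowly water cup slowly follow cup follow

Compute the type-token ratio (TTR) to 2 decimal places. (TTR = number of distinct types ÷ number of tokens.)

0.50

N = 10 tokens, V = 5 types.
TTR = V / N = 5 / 10 = 0.50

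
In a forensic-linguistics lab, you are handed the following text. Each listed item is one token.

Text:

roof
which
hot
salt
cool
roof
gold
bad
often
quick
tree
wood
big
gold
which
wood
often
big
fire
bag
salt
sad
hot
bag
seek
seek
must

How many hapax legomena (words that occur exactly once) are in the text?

7

Frequencies: roof:2, which:2, hot:2, salt:2, gold:2, often:2, wood:2, big:2, bag:2, seek:2, cool:1, bad:1, quick:1, tree:1, fire:1, sad:1, must:1
Hapax (freq=1): bad, cool, fire, must, quick, sad, tree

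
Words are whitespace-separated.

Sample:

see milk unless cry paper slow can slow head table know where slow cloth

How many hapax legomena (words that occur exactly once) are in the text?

11

Frequencies: slow:3, see:1, milk:1, unless:1, cry:1, paper:1, can:1, head:1, table:1, know:1, where:1, cloth:1
Hapax (freq=1): can, cloth, cry, head, know, milk, paper, see, table, unless, where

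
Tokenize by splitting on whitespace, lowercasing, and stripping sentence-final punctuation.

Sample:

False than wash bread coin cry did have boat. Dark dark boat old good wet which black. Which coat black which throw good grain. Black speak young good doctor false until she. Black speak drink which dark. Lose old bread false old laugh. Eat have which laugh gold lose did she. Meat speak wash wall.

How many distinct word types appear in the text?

30

Distinct types: {black, boat, bread, coat, coin, cry, dark, did, doctor, drink, eat, false, gold, good, grain, have, laugh, lose, meat, old, she, speak, than, throw, until, wall, wash, wet, which, young}
V = 30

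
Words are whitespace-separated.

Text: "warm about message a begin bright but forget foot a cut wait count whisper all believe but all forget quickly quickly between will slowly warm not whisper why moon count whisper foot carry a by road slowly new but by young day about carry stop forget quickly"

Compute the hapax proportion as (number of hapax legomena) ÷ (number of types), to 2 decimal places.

Frequencies: a:3, but:3, forget:3, whisper:3, quickly:3, warm:2, about:2, foot:2, count:2, all:2, slowly:2, carry:2, by:2, message:1, begin:1, bright:1, cut:1, wait:1, believe:1, between:1, … (9 more, each freq 1)
Hapax count = 16; type count = 29.
Ratio = 16 / 29 = 0.55

0.55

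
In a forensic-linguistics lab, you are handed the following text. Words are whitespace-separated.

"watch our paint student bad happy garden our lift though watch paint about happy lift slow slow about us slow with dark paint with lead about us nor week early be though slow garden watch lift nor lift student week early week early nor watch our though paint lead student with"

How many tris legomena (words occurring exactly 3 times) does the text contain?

8

Frequencies: watch:4, paint:4, lift:4, slow:4, our:3, student:3, though:3, about:3, with:3, nor:3, week:3, early:3, happy:2, garden:2, us:2, lead:2, bad:1, dark:1, be:1
Words with frequency 3: about, early, nor, our, student, though, week, with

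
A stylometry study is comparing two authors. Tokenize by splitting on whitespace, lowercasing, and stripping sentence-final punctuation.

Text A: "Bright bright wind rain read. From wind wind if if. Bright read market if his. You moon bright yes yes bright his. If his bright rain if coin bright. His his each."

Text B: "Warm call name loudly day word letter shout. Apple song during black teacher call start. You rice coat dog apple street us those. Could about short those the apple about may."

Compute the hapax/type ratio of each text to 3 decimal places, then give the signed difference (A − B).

A: hapax=6, V=13, ratio=0.462
B: hapax=22, V=26, ratio=0.846
Difference = 0.462 − 0.846 = -0.384

-0.384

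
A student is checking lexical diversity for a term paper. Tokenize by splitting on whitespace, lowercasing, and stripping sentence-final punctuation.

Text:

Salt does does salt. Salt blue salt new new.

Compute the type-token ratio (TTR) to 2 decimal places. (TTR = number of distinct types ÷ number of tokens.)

N = 9 tokens, V = 4 types.
TTR = V / N = 4 / 9 = 0.44

0.44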